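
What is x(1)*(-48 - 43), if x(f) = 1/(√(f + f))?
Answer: -91*√2/2 ≈ -64.347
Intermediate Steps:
x(f) = √2/(2*√f) (x(f) = 1/(√(2*f)) = 1/(√2*√f) = √2/(2*√f))
x(1)*(-48 - 43) = (√2/(2*√1))*(-48 - 43) = ((½)*√2*1)*(-91) = (√2/2)*(-91) = -91*√2/2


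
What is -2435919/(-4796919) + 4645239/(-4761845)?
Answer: -3561122169362/7614061585185 ≈ -0.46770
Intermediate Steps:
-2435919/(-4796919) + 4645239/(-4761845) = -2435919*(-1/4796919) + 4645239*(-1/4761845) = 811973/1598973 - 4645239/4761845 = -3561122169362/7614061585185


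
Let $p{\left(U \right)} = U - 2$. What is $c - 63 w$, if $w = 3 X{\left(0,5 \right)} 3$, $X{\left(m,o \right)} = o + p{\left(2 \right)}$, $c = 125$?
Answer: $-2710$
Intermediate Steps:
$p{\left(U \right)} = -2 + U$
$X{\left(m,o \right)} = o$ ($X{\left(m,o \right)} = o + \left(-2 + 2\right) = o + 0 = o$)
$w = 45$ ($w = 3 \cdot 5 \cdot 3 = 15 \cdot 3 = 45$)
$c - 63 w = 125 - 2835 = -2710$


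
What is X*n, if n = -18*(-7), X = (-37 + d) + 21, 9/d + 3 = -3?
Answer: -2205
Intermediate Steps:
d = -3/2 (d = 9/(-3 - 3) = 9/(-6) = 9*(-⅙) = -3/2 ≈ -1.5000)
X = -35/2 (X = (-37 - 3/2) + 21 = -77/2 + 21 = -35/2 ≈ -17.500)
n = 126
X*n = -35/2*126 = -2205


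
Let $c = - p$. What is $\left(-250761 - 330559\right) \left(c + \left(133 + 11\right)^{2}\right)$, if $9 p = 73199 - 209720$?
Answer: $-20872294600$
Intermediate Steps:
$p = -15169$ ($p = \frac{73199 - 209720}{9} = \frac{1}{9} \left(-136521\right) = -15169$)
$c = 15169$ ($c = \left(-1\right) \left(-15169\right) = 15169$)
$\left(-250761 - 330559\right) \left(c + \left(133 + 11\right)^{2}\right) = \left(-250761 - 330559\right) \left(15169 + \left(133 + 11\right)^{2}\right) = - 581320 \left(15169 + 144^{2}\right) = - 581320 \left(15169 + 20736\right) = \left(-581320\right) 35905 = -20872294600$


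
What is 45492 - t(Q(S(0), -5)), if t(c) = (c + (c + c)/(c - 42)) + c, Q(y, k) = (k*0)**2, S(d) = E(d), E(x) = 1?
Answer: 45492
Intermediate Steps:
S(d) = 1
Q(y, k) = 0 (Q(y, k) = 0**2 = 0)
t(c) = 2*c + 2*c/(-42 + c) (t(c) = (c + (2*c)/(-42 + c)) + c = (c + 2*c/(-42 + c)) + c = 2*c + 2*c/(-42 + c))
45492 - t(Q(S(0), -5)) = 45492 - 2*0*(-41 + 0)/(-42 + 0) = 45492 - 2*0*(-41)/(-42) = 45492 - 2*0*(-1)*(-41)/42 = 45492 - 1*0 = 45492 + 0 = 45492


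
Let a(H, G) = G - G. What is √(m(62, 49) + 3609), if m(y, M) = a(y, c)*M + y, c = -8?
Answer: √3671 ≈ 60.589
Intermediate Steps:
a(H, G) = 0
m(y, M) = y (m(y, M) = 0*M + y = 0 + y = y)
√(m(62, 49) + 3609) = √(62 + 3609) = √3671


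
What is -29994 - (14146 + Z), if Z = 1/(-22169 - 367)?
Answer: -994739039/22536 ≈ -44140.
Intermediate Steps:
Z = -1/22536 (Z = 1/(-22536) = -1/22536 ≈ -4.4373e-5)
-29994 - (14146 + Z) = -29994 - (14146 - 1/22536) = -29994 - 1*318794255/22536 = -29994 - 318794255/22536 = -994739039/22536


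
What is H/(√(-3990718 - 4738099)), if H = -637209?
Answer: 637209*I*√8728817/8728817 ≈ 215.68*I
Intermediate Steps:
H/(√(-3990718 - 4738099)) = -637209/√(-3990718 - 4738099) = -637209*(-I*√8728817/8728817) = -(-637209)*I*√8728817/8728817 = 637209*I*√8728817/8728817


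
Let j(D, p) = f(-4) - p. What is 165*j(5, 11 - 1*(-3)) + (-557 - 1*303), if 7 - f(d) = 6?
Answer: -3005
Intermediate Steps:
f(d) = 1 (f(d) = 7 - 1*6 = 7 - 6 = 1)
j(D, p) = 1 - p
165*j(5, 11 - 1*(-3)) + (-557 - 1*303) = 165*(1 - (11 - 1*(-3))) + (-557 - 1*303) = 165*(1 - (11 + 3)) + (-557 - 303) = 165*(1 - 1*14) - 860 = 165*(1 - 14) - 860 = 165*(-13) - 860 = -2145 - 860 = -3005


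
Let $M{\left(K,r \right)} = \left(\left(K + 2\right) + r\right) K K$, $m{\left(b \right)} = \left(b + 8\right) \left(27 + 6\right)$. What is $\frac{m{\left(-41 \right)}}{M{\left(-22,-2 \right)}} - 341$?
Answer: $- \frac{29999}{88} \approx -340.9$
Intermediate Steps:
$m{\left(b \right)} = 264 + 33 b$ ($m{\left(b \right)} = \left(8 + b\right) 33 = 264 + 33 b$)
$M{\left(K,r \right)} = K^{2} \left(2 + K + r\right)$ ($M{\left(K,r \right)} = \left(\left(2 + K\right) + r\right) K K = \left(2 + K + r\right) K K = K \left(2 + K + r\right) K = K^{2} \left(2 + K + r\right)$)
$\frac{m{\left(-41 \right)}}{M{\left(-22,-2 \right)}} - 341 = \frac{264 + 33 \left(-41\right)}{\left(-22\right)^{2} \left(2 - 22 - 2\right)} - 341 = \frac{264 - 1353}{484 \left(-22\right)} - 341 = - \frac{1089}{-10648} - 341 = \left(-1089\right) \left(- \frac{1}{10648}\right) - 341 = \frac{9}{88} - 341 = - \frac{29999}{88}$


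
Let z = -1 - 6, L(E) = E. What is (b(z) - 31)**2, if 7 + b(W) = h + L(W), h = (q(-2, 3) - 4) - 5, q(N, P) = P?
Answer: 2601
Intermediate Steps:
z = -7
h = -6 (h = (3 - 4) - 5 = -1 - 5 = -6)
b(W) = -13 + W (b(W) = -7 + (-6 + W) = -13 + W)
(b(z) - 31)**2 = ((-13 - 7) - 31)**2 = (-20 - 31)**2 = (-51)**2 = 2601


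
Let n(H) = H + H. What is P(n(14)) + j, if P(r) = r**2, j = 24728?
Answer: 25512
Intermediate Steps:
n(H) = 2*H
P(n(14)) + j = (2*14)**2 + 24728 = 28**2 + 24728 = 784 + 24728 = 25512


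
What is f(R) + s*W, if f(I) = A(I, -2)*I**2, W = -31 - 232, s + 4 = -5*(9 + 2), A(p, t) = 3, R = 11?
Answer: 15880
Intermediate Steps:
s = -59 (s = -4 - 5*(9 + 2) = -4 - 5*11 = -4 - 55 = -59)
W = -263
f(I) = 3*I**2
f(R) + s*W = 3*11**2 - 59*(-263) = 3*121 + 15517 = 363 + 15517 = 15880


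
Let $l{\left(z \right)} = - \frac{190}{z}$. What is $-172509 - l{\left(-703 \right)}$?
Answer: $- \frac{6382843}{37} \approx -1.7251 \cdot 10^{5}$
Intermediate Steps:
$-172509 - l{\left(-703 \right)} = -172509 - - \frac{190}{-703} = -172509 - \left(-190\right) \left(- \frac{1}{703}\right) = -172509 - \frac{10}{37} = - \frac{6382843}{37}$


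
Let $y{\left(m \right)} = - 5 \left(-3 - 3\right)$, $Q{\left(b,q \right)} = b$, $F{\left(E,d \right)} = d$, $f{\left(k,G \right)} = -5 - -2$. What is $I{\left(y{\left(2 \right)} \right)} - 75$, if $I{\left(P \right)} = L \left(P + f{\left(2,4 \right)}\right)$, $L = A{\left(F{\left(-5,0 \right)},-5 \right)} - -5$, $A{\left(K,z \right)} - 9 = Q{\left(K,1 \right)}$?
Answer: $303$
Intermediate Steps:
$f{\left(k,G \right)} = -3$ ($f{\left(k,G \right)} = -5 + 2 = -3$)
$y{\left(m \right)} = 30$ ($y{\left(m \right)} = \left(-5\right) \left(-6\right) = 30$)
$A{\left(K,z \right)} = 9 + K$
$L = 14$ ($L = \left(9 + 0\right) - -5 = 9 + 5 = 14$)
$I{\left(P \right)} = -42 + 14 P$ ($I{\left(P \right)} = 14 \left(P - 3\right) = 14 \left(-3 + P\right) = -42 + 14 P$)
$I{\left(y{\left(2 \right)} \right)} - 75 = \left(-42 + 14 \cdot 30\right) - 75 = \left(-42 + 420\right) - 75 = 378 - 75 = 303$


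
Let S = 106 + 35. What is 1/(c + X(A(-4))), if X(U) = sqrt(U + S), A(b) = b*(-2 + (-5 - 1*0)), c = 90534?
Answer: 1/90547 ≈ 1.1044e-5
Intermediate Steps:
S = 141
A(b) = -7*b (A(b) = b*(-2 + (-5 + 0)) = b*(-2 - 5) = b*(-7) = -7*b)
X(U) = sqrt(141 + U) (X(U) = sqrt(U + 141) = sqrt(141 + U))
1/(c + X(A(-4))) = 1/(90534 + sqrt(141 - 7*(-4))) = 1/(90534 + sqrt(141 + 28)) = 1/(90534 + sqrt(169)) = 1/(90534 + 13) = 1/90547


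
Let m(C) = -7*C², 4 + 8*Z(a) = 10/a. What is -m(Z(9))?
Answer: 1183/1296 ≈ 0.91281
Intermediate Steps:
Z(a) = -½ + 5/(4*a) (Z(a) = -½ + (10/a)/8 = -½ + 5/(4*a))
-m(Z(9)) = -(-7)*((¼)*(5 - 2*9)/9)² = -(-7)*((¼)*(⅑)*(5 - 18))² = -(-7)*((¼)*(⅑)*(-13))² = -(-7)*(-13/36)² = -(-7)*169/1296 = -1*(-1183/1296) = 1183/1296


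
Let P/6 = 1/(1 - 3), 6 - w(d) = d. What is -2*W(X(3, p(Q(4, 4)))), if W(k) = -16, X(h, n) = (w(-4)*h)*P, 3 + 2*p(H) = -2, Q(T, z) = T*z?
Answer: 32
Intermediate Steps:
w(d) = 6 - d
p(H) = -5/2 (p(H) = -3/2 + (1/2)*(-2) = -3/2 - 1 = -5/2)
P = -3 (P = 6/(1 - 3) = 6/(-2) = 6*(-1/2) = -3)
X(h, n) = -30*h (X(h, n) = ((6 - 1*(-4))*h)*(-3) = ((6 + 4)*h)*(-3) = (10*h)*(-3) = -30*h)
-2*W(X(3, p(Q(4, 4)))) = -2*(-16) = 32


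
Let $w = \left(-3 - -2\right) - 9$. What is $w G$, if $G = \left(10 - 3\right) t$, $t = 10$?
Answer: $-700$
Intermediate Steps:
$w = -10$ ($w = \left(-3 + 2\right) - 9 = -1 - 9 = -10$)
$G = 70$ ($G = \left(10 - 3\right) 10 = 7 \cdot 10 = 70$)
$w G = \left(-10\right) 70 = -700$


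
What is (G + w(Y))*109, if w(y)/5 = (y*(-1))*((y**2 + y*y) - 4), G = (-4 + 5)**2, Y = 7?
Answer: -358501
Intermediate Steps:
G = 1 (G = 1**2 = 1)
w(y) = -5*y*(-4 + 2*y**2) (w(y) = 5*((y*(-1))*((y**2 + y*y) - 4)) = 5*((-y)*((y**2 + y**2) - 4)) = 5*((-y)*(2*y**2 - 4)) = 5*((-y)*(-4 + 2*y**2)) = 5*(-y*(-4 + 2*y**2)) = -5*y*(-4 + 2*y**2))
(G + w(Y))*109 = (1 + 10*7*(2 - 1*7**2))*109 = (1 + 10*7*(2 - 1*49))*109 = (1 + 10*7*(2 - 49))*109 = (1 + 10*7*(-47))*109 = (1 - 3290)*109 = -3289*109 = -358501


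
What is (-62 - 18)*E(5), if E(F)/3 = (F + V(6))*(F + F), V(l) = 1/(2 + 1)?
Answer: -12800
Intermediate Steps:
V(l) = ⅓ (V(l) = 1/3 = ⅓)
E(F) = 6*F*(⅓ + F) (E(F) = 3*((F + ⅓)*(F + F)) = 3*((⅓ + F)*(2*F)) = 3*(2*F*(⅓ + F)) = 6*F*(⅓ + F))
(-62 - 18)*E(5) = (-62 - 18)*(2*5*(1 + 3*5)) = -160*5*(1 + 15) = -160*5*16 = -80*160 = -12800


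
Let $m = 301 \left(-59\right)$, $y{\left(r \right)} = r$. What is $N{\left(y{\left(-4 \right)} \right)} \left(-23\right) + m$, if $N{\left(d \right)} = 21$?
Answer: $-18242$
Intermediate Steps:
$m = -17759$
$N{\left(y{\left(-4 \right)} \right)} \left(-23\right) + m = 21 \left(-23\right) - 17759 = -483 - 17759 = -18242$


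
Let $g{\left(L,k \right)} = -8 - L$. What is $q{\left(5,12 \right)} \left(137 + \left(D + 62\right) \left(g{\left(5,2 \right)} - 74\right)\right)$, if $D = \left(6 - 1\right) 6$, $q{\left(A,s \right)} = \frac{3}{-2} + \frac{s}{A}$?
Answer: $- \frac{70803}{10} \approx -7080.3$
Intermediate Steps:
$q{\left(A,s \right)} = - \frac{3}{2} + \frac{s}{A}$ ($q{\left(A,s \right)} = 3 \left(- \frac{1}{2}\right) + \frac{s}{A} = - \frac{3}{2} + \frac{s}{A}$)
$D = 30$ ($D = 5 \cdot 6 = 30$)
$q{\left(5,12 \right)} \left(137 + \left(D + 62\right) \left(g{\left(5,2 \right)} - 74\right)\right) = \left(- \frac{3}{2} + \frac{12}{5}\right) \left(137 + \left(30 + 62\right) \left(\left(-8 - 5\right) - 74\right)\right) = \left(- \frac{3}{2} + 12 \cdot \frac{1}{5}\right) \left(137 + 92 \left(\left(-8 - 5\right) - 74\right)\right) = \left(- \frac{3}{2} + \frac{12}{5}\right) \left(137 + 92 \left(-13 - 74\right)\right) = \frac{9 \left(137 + 92 \left(-87\right)\right)}{10} = \frac{9 \left(137 - 8004\right)}{10} = \frac{9}{10} \left(-7867\right) = - \frac{70803}{10}$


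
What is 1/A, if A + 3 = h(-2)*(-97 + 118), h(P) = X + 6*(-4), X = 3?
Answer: -1/444 ≈ -0.0022523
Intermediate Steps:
h(P) = -21 (h(P) = 3 + 6*(-4) = 3 - 24 = -21)
A = -444 (A = -3 - 21*(-97 + 118) = -3 - 21*21 = -3 - 441 = -444)
1/A = 1/(-444) = -1/444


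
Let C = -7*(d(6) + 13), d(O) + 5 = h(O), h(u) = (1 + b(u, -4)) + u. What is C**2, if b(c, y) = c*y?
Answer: 3969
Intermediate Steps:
h(u) = 1 - 3*u (h(u) = (1 + u*(-4)) + u = (1 - 4*u) + u = 1 - 3*u)
d(O) = -4 - 3*O (d(O) = -5 + (1 - 3*O) = -4 - 3*O)
C = 63 (C = -7*((-4 - 3*6) + 13) = -7*((-4 - 18) + 13) = -7*(-22 + 13) = -7*(-9) = 63)
C**2 = 63**2 = 3969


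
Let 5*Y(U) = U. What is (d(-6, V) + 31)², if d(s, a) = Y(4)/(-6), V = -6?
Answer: 214369/225 ≈ 952.75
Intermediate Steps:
Y(U) = U/5
d(s, a) = -2/15 (d(s, a) = ((⅕)*4)/(-6) = (⅘)*(-⅙) = -2/15)
(d(-6, V) + 31)² = (-2/15 + 31)² = (463/15)² = 214369/225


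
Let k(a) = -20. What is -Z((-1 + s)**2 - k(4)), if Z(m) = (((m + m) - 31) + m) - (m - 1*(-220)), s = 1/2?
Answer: 421/2 ≈ 210.50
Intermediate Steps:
s = 1/2 ≈ 0.50000
Z(m) = -251 + 2*m (Z(m) = ((2*m - 31) + m) - (m + 220) = ((-31 + 2*m) + m) - (220 + m) = (-31 + 3*m) + (-220 - m) = -251 + 2*m)
-Z((-1 + s)**2 - k(4)) = -(-251 + 2*((-1 + 1/2)**2 - 1*(-20))) = -(-251 + 2*((-1/2)**2 + 20)) = -(-251 + 2*(1/4 + 20)) = -(-251 + 2*(81/4)) = -(-251 + 81/2) = -1*(-421/2) = 421/2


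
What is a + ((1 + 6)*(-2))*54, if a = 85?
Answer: -671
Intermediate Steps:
a + ((1 + 6)*(-2))*54 = 85 + ((1 + 6)*(-2))*54 = 85 + (7*(-2))*54 = 85 - 14*54 = 85 - 756 = -671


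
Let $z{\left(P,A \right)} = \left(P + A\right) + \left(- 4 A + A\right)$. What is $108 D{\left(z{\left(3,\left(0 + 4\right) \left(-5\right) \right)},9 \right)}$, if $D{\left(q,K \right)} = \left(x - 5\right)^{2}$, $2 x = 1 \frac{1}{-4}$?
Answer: $\frac{45387}{16} \approx 2836.7$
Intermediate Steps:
$x = - \frac{1}{8}$ ($x = \frac{1 \frac{1}{-4}}{2} = \frac{1 \left(- \frac{1}{4}\right)}{2} = \frac{1}{2} \left(- \frac{1}{4}\right) = - \frac{1}{8} \approx -0.125$)
$z{\left(P,A \right)} = P - 2 A$ ($z{\left(P,A \right)} = \left(A + P\right) - 3 A = P - 2 A$)
$D{\left(q,K \right)} = \frac{1681}{64}$ ($D{\left(q,K \right)} = \left(- \frac{1}{8} - 5\right)^{2} = \left(- \frac{41}{8}\right)^{2} = \frac{1681}{64}$)
$108 D{\left(z{\left(3,\left(0 + 4\right) \left(-5\right) \right)},9 \right)} = 108 \cdot \frac{1681}{64} = \frac{45387}{16}$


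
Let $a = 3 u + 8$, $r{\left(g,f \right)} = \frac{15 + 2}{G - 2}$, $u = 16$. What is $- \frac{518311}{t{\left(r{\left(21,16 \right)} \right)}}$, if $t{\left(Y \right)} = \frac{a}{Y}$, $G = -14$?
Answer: $\frac{8811287}{896} \approx 9834.0$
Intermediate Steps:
$r{\left(g,f \right)} = - \frac{17}{16}$ ($r{\left(g,f \right)} = \frac{15 + 2}{-14 - 2} = \frac{17}{-16} = 17 \left(- \frac{1}{16}\right) = - \frac{17}{16}$)
$a = 56$ ($a = 3 \cdot 16 + 8 = 48 + 8 = 56$)
$t{\left(Y \right)} = \frac{56}{Y}$
$- \frac{518311}{t{\left(r{\left(21,16 \right)} \right)}} = - \frac{518311}{56 \frac{1}{- \frac{17}{16}}} = - \frac{518311}{56 \left(- \frac{16}{17}\right)} = - \frac{518311}{- \frac{896}{17}} = \left(-518311\right) \left(- \frac{17}{896}\right) = \frac{8811287}{896}$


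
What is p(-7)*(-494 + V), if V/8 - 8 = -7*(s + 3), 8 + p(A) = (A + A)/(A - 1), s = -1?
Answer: 6775/2 ≈ 3387.5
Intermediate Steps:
p(A) = -8 + 2*A/(-1 + A) (p(A) = -8 + (A + A)/(A - 1) = -8 + (2*A)/(-1 + A) = -8 + 2*A/(-1 + A))
V = -48 (V = 64 + 8*(-7*(-1 + 3)) = 64 + 8*(-7*2) = 64 + 8*(-14) = 64 - 112 = -48)
p(-7)*(-494 + V) = (2*(4 - 3*(-7))/(-1 - 7))*(-494 - 48) = (2*(4 + 21)/(-8))*(-542) = (2*(-1/8)*25)*(-542) = -25/4*(-542) = 6775/2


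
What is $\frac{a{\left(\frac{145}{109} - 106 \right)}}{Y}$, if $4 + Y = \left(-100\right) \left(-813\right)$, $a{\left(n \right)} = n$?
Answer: $- \frac{11409}{8861264} \approx -0.0012875$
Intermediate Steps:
$Y = 81296$ ($Y = -4 - -81300 = -4 + 81300 = 81296$)
$\frac{a{\left(\frac{145}{109} - 106 \right)}}{Y} = \frac{\frac{145}{109} - 106}{81296} = \left(145 \cdot \frac{1}{109} - 106\right) \frac{1}{81296} = \left(\frac{145}{109} - 106\right) \frac{1}{81296} = \left(- \frac{11409}{109}\right) \frac{1}{81296} = - \frac{11409}{8861264}$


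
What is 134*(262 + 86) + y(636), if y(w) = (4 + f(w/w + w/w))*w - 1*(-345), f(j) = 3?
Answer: 51429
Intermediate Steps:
y(w) = 345 + 7*w (y(w) = (4 + 3)*w - 1*(-345) = 7*w + 345 = 345 + 7*w)
134*(262 + 86) + y(636) = 134*(262 + 86) + (345 + 7*636) = 134*348 + (345 + 4452) = 46632 + 4797 = 51429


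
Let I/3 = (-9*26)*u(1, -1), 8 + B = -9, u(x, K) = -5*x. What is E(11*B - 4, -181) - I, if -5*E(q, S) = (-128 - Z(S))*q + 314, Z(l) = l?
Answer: -7741/5 ≈ -1548.2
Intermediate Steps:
B = -17 (B = -8 - 9 = -17)
E(q, S) = -314/5 - q*(-128 - S)/5 (E(q, S) = -((-128 - S)*q + 314)/5 = -(q*(-128 - S) + 314)/5 = -(314 + q*(-128 - S))/5 = -314/5 - q*(-128 - S)/5)
I = 3510 (I = 3*((-9*26)*(-5*1)) = 3*(-234*(-5)) = 3*1170 = 3510)
E(11*B - 4, -181) - I = (-314/5 + 128*(11*(-17) - 4)/5 + (⅕)*(-181)*(11*(-17) - 4)) - 1*3510 = (-314/5 + 128*(-187 - 4)/5 + (⅕)*(-181)*(-187 - 4)) - 3510 = (-314/5 + (128/5)*(-191) + (⅕)*(-181)*(-191)) - 3510 = (-314/5 - 24448/5 + 34571/5) - 3510 = 9809/5 - 3510 = -7741/5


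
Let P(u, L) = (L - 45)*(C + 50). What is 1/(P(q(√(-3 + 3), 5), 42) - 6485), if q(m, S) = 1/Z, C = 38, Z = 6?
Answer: -1/6749 ≈ -0.00014817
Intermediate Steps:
q(m, S) = ⅙ (q(m, S) = 1/6 = ⅙)
P(u, L) = -3960 + 88*L (P(u, L) = (L - 45)*(38 + 50) = (-45 + L)*88 = -3960 + 88*L)
1/(P(q(√(-3 + 3), 5), 42) - 6485) = 1/((-3960 + 88*42) - 6485) = 1/((-3960 + 3696) - 6485) = 1/(-264 - 6485) = 1/(-6749) = -1/6749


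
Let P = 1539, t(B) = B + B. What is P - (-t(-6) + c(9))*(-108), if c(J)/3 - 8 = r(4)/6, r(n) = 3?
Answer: 5589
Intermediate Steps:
t(B) = 2*B
c(J) = 51/2 (c(J) = 24 + 3*(3/6) = 24 + 3*(3*(⅙)) = 24 + 3*(½) = 24 + 3/2 = 51/2)
P - (-t(-6) + c(9))*(-108) = 1539 - (-2*(-6) + 51/2)*(-108) = 1539 - (-1*(-12) + 51/2)*(-108) = 1539 - (12 + 51/2)*(-108) = 1539 - 75*(-108)/2 = 1539 - 1*(-4050) = 1539 + 4050 = 5589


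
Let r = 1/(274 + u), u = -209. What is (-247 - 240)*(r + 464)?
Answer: -14688407/65 ≈ -2.2598e+5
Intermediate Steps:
r = 1/65 (r = 1/(274 - 209) = 1/65 ≈ 0.015385)
(-247 - 240)*(r + 464) = (-247 - 240)*(1/65 + 464) = -487*30161/65 = -14688407/65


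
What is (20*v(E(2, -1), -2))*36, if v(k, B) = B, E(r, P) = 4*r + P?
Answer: -1440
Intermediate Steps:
E(r, P) = P + 4*r
(20*v(E(2, -1), -2))*36 = (20*(-2))*36 = -40*36 = -1440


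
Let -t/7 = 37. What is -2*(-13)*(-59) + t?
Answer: -1793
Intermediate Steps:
t = -259 (t = -7*37 = -259)
-2*(-13)*(-59) + t = -2*(-13)*(-59) - 259 = 26*(-59) - 259 = -1534 - 259 = -1793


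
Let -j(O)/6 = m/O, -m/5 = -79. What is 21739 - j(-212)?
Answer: 2303149/106 ≈ 21728.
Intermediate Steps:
m = 395 (m = -5*(-79) = 395)
j(O) = -2370/O
21739 - j(-212) = 21739 - (-2370)/(-212) = 21739 - (-2370)*(-1)/212 = 21739 - 1*1185/106 = 21739 - 1185/106 = 2303149/106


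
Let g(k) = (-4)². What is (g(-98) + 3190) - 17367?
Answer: -14161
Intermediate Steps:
g(k) = 16
(g(-98) + 3190) - 17367 = (16 + 3190) - 17367 = 3206 - 17367 = -14161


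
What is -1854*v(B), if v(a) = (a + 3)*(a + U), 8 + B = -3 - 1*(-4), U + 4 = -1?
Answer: -88992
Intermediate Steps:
U = -5 (U = -4 - 1 = -5)
B = -7 (B = -8 + (-3 - 1*(-4)) = -8 + (-3 + 4) = -8 + 1 = -7)
v(a) = (-5 + a)*(3 + a) (v(a) = (a + 3)*(a - 5) = (3 + a)*(-5 + a) = (-5 + a)*(3 + a))
-1854*v(B) = -1854*(-15 + (-7)**2 - 2*(-7)) = -1854*(-15 + 49 + 14) = -1854*48 = -88992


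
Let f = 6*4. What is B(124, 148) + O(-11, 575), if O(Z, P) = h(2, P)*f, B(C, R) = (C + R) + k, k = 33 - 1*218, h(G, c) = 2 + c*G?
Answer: 27735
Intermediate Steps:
h(G, c) = 2 + G*c
k = -185 (k = 33 - 218 = -185)
f = 24
B(C, R) = -185 + C + R (B(C, R) = (C + R) - 185 = -185 + C + R)
O(Z, P) = 48 + 48*P (O(Z, P) = (2 + 2*P)*24 = 48 + 48*P)
B(124, 148) + O(-11, 575) = (-185 + 124 + 148) + (48 + 48*575) = 87 + (48 + 27600) = 87 + 27648 = 27735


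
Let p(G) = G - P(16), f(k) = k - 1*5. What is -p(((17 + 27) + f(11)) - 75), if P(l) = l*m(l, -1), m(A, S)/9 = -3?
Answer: -407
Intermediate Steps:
m(A, S) = -27 (m(A, S) = 9*(-3) = -27)
P(l) = -27*l (P(l) = l*(-27) = -27*l)
f(k) = -5 + k (f(k) = k - 5 = -5 + k)
p(G) = 432 + G (p(G) = G - (-27)*16 = G - 1*(-432) = G + 432 = 432 + G)
-p(((17 + 27) + f(11)) - 75) = -(432 + (((17 + 27) + (-5 + 11)) - 75)) = -(432 + ((44 + 6) - 75)) = -(432 + (50 - 75)) = -(432 - 25) = -1*407 = -407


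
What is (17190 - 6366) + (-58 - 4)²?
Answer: 14668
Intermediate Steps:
(17190 - 6366) + (-58 - 4)² = 10824 + (-62)² = 10824 + 3844 = 14668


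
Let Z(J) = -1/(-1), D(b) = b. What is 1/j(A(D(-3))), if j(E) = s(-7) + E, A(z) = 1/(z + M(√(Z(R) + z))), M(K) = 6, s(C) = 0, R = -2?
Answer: 3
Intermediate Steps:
Z(J) = 1 (Z(J) = -1*(-1) = 1)
A(z) = 1/(6 + z) (A(z) = 1/(z + 6) = 1/(6 + z))
j(E) = E (j(E) = 0 + E = E)
1/j(A(D(-3))) = 1/(1/(6 - 3)) = 1/(1/3) = 1/(⅓) = 3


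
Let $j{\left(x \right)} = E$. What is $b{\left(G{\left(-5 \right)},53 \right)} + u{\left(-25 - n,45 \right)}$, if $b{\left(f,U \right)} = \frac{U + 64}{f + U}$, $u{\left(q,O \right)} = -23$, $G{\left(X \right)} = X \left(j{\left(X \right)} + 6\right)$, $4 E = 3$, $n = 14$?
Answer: $- \frac{1303}{77} \approx -16.922$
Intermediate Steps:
$E = \frac{3}{4}$ ($E = \frac{1}{4} \cdot 3 = \frac{3}{4} \approx 0.75$)
$j{\left(x \right)} = \frac{3}{4}$
$G{\left(X \right)} = \frac{27 X}{4}$ ($G{\left(X \right)} = X \left(\frac{3}{4} + 6\right) = X \frac{27}{4} = \frac{27 X}{4}$)
$b{\left(f,U \right)} = \frac{64 + U}{U + f}$
$b{\left(G{\left(-5 \right)},53 \right)} + u{\left(-25 - n,45 \right)} = \frac{64 + 53}{53 + \frac{27}{4} \left(-5\right)} - 23 = \frac{1}{53 - \frac{135}{4}} \cdot 117 - 23 = \frac{1}{\frac{77}{4}} \cdot 117 - 23 = \frac{4}{77} \cdot 117 - 23 = \frac{468}{77} - 23 = - \frac{1303}{77}$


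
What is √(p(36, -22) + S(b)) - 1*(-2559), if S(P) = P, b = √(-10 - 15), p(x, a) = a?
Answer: 2559 + √(-22 + 5*I) ≈ 2559.5 + 4.7202*I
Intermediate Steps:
b = 5*I (b = √(-25) = 5*I ≈ 5.0*I)
√(p(36, -22) + S(b)) - 1*(-2559) = √(-22 + 5*I) - 1*(-2559) = √(-22 + 5*I) + 2559 = 2559 + √(-22 + 5*I)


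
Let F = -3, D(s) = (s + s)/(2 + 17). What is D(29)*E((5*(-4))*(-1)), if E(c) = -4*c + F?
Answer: -4814/19 ≈ -253.37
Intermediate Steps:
D(s) = 2*s/19 (D(s) = (2*s)/19 = (2*s)*(1/19) = 2*s/19)
E(c) = -3 - 4*c (E(c) = -4*c - 3 = -3 - 4*c)
D(29)*E((5*(-4))*(-1)) = ((2/19)*29)*(-3 - 4*5*(-4)*(-1)) = 58*(-3 - (-80)*(-1))/19 = 58*(-3 - 4*20)/19 = 58*(-3 - 80)/19 = (58/19)*(-83) = -4814/19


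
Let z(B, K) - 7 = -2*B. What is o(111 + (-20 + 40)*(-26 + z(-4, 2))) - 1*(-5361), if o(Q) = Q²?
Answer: 17242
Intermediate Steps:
z(B, K) = 7 - 2*B
o(111 + (-20 + 40)*(-26 + z(-4, 2))) - 1*(-5361) = (111 + (-20 + 40)*(-26 + (7 - 2*(-4))))² - 1*(-5361) = (111 + 20*(-26 + (7 + 8)))² + 5361 = (111 + 20*(-26 + 15))² + 5361 = (111 + 20*(-11))² + 5361 = (111 - 220)² + 5361 = (-109)² + 5361 = 11881 + 5361 = 17242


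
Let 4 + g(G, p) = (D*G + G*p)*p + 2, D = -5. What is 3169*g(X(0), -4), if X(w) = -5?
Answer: -576758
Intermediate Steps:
g(G, p) = -2 + p*(-5*G + G*p) (g(G, p) = -4 + ((-5*G + G*p)*p + 2) = -4 + (p*(-5*G + G*p) + 2) = -4 + (2 + p*(-5*G + G*p)) = -2 + p*(-5*G + G*p))
3169*g(X(0), -4) = 3169*(-2 - 5*(-4)² - 5*(-5)*(-4)) = 3169*(-2 - 5*16 - 100) = 3169*(-2 - 80 - 100) = 3169*(-182) = -576758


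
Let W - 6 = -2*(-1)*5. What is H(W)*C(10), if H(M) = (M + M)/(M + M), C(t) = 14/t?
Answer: 7/5 ≈ 1.4000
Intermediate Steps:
W = 16 (W = 6 - 2*(-1)*5 = 6 + 2*5 = 6 + 10 = 16)
H(M) = 1 (H(M) = (2*M)/((2*M)) = (2*M)*(1/(2*M)) = 1)
H(W)*C(10) = 1*(14/10) = 1*(14*(⅒)) = 1*(7/5) = 7/5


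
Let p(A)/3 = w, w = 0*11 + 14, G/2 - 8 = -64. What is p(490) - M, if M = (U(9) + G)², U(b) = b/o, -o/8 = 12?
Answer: -12823561/1024 ≈ -12523.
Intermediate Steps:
o = -96 (o = -8*12 = -96)
U(b) = -b/96 (U(b) = b/(-96) = b*(-1/96) = -b/96)
G = -112 (G = 16 + 2*(-64) = 16 - 128 = -112)
w = 14 (w = 0 + 14 = 14)
p(A) = 42 (p(A) = 3*14 = 42)
M = 12866569/1024 (M = (-1/96*9 - 112)² = (-3/32 - 112)² = (-3587/32)² = 12866569/1024 ≈ 12565.)
p(490) - M = 42 - 1*12866569/1024 = 42 - 12866569/1024 = -12823561/1024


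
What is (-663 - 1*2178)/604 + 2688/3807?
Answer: -3064045/766476 ≈ -3.9976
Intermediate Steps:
(-663 - 1*2178)/604 + 2688/3807 = (-663 - 2178)*(1/604) + 2688*(1/3807) = -2841*1/604 + 896/1269 = -2841/604 + 896/1269 = -3064045/766476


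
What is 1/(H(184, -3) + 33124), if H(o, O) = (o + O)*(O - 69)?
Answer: 1/20092 ≈ 4.9771e-5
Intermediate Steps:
H(o, O) = (-69 + O)*(O + o) (H(o, O) = (O + o)*(-69 + O) = (-69 + O)*(O + o))
1/(H(184, -3) + 33124) = 1/(((-3)² - 69*(-3) - 69*184 - 3*184) + 33124) = 1/((9 + 207 - 12696 - 552) + 33124) = 1/(-13032 + 33124) = 1/20092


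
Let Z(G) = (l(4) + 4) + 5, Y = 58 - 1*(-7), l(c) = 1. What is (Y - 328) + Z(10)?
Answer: -253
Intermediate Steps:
Y = 65 (Y = 58 + 7 = 65)
Z(G) = 10 (Z(G) = (1 + 4) + 5 = 5 + 5 = 10)
(Y - 328) + Z(10) = (65 - 328) + 10 = -263 + 10 = -253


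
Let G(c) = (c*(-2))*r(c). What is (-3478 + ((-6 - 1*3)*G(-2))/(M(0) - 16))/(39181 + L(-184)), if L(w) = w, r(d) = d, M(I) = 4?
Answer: -3484/38997 ≈ -0.089340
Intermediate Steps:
G(c) = -2*c² (G(c) = (c*(-2))*c = (-2*c)*c = -2*c²)
(-3478 + ((-6 - 1*3)*G(-2))/(M(0) - 16))/(39181 + L(-184)) = (-3478 + ((-6 - 1*3)*(-2*(-2)²))/(4 - 16))/(39181 - 184) = (-3478 + ((-6 - 3)*(-2*4))/(-12))/38997 = (-3478 - 9*(-8)*(-1/12))*(1/38997) = (-3478 + 72*(-1/12))*(1/38997) = (-3478 - 6)*(1/38997) = -3484*1/38997 = -3484/38997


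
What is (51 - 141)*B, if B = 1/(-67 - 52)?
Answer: 90/119 ≈ 0.75630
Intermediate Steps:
B = -1/119 (B = 1/(-119) = -1/119 ≈ -0.0084034)
(51 - 141)*B = (51 - 141)*(-1/119) = -90*(-1/119) = 90/119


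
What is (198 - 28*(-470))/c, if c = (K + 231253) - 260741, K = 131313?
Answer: 13358/101825 ≈ 0.13119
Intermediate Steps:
c = 101825 (c = (131313 + 231253) - 260741 = 362566 - 260741 = 101825)
(198 - 28*(-470))/c = (198 - 28*(-470))/101825 = (198 + 13160)*(1/101825) = 13358*(1/101825) = 13358/101825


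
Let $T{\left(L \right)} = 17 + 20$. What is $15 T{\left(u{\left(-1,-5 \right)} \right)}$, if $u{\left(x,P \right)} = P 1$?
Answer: $555$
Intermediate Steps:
$u{\left(x,P \right)} = P$
$T{\left(L \right)} = 37$
$15 T{\left(u{\left(-1,-5 \right)} \right)} = 15 \cdot 37 = 555$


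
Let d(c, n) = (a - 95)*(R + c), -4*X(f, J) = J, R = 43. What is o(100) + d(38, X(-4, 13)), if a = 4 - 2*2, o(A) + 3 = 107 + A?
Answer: -7491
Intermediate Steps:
o(A) = 104 + A (o(A) = -3 + (107 + A) = 104 + A)
X(f, J) = -J/4
a = 0 (a = 4 - 4 = 0)
d(c, n) = -4085 - 95*c (d(c, n) = (0 - 95)*(43 + c) = -95*(43 + c) = -4085 - 95*c)
o(100) + d(38, X(-4, 13)) = (104 + 100) + (-4085 - 95*38) = 204 + (-4085 - 3610) = 204 - 7695 = -7491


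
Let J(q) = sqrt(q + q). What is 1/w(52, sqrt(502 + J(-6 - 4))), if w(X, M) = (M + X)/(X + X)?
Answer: 104/(52 + sqrt(2)*sqrt(251 + I*sqrt(5))) ≈ 1.3977 - 0.0018748*I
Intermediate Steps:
J(q) = sqrt(2)*sqrt(q) (J(q) = sqrt(2*q) = sqrt(2)*sqrt(q))
w(X, M) = (M + X)/(2*X) (w(X, M) = (M + X)/((2*X)) = (M + X)*(1/(2*X)) = (M + X)/(2*X))
1/w(52, sqrt(502 + J(-6 - 4))) = 1/((1/2)*(sqrt(502 + sqrt(2)*sqrt(-6 - 4)) + 52)/52) = 1/((1/2)*(1/52)*(sqrt(502 + sqrt(2)*sqrt(-10)) + 52)) = 1/((1/2)*(1/52)*(sqrt(502 + sqrt(2)*(I*sqrt(10))) + 52)) = 1/((1/2)*(1/52)*(sqrt(502 + 2*I*sqrt(5)) + 52)) = 1/((1/2)*(1/52)*(52 + sqrt(502 + 2*I*sqrt(5)))) = 1/(1/2 + sqrt(502 + 2*I*sqrt(5))/104)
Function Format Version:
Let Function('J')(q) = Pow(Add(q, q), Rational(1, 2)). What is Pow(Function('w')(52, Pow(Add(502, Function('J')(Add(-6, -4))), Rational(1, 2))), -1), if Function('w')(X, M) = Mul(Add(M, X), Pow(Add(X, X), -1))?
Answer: Mul(104, Pow(Add(52, Mul(Pow(2, Rational(1, 2)), Pow(Add(251, Mul(I, Pow(5, Rational(1, 2)))), Rational(1, 2)))), -1)) ≈ Add(1.3977, Mul(-0.0018748, I))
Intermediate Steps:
Function('J')(q) = Mul(Pow(2, Rational(1, 2)), Pow(q, Rational(1, 2))) (Function('J')(q) = Pow(Mul(2, q), Rational(1, 2)) = Mul(Pow(2, Rational(1, 2)), Pow(q, Rational(1, 2))))
Function('w')(X, M) = Mul(Rational(1, 2), Pow(X, -1), Add(M, X)) (Function('w')(X, M) = Mul(Add(M, X), Pow(Mul(2, X), -1)) = Mul(Add(M, X), Mul(Rational(1, 2), Pow(X, -1))) = Mul(Rational(1, 2), Pow(X, -1), Add(M, X)))
Pow(Function('w')(52, Pow(Add(502, Function('J')(Add(-6, -4))), Rational(1, 2))), -1) = Pow(Mul(Rational(1, 2), Pow(52, -1), Add(Pow(Add(502, Mul(Pow(2, Rational(1, 2)), Pow(Add(-6, -4), Rational(1, 2)))), Rational(1, 2)), 52)), -1) = Pow(Mul(Rational(1, 2), Rational(1, 52), Add(Pow(Add(502, Mul(Pow(2, Rational(1, 2)), Pow(-10, Rational(1, 2)))), Rational(1, 2)), 52)), -1) = Pow(Mul(Rational(1, 2), Rational(1, 52), Add(Pow(Add(502, Mul(Pow(2, Rational(1, 2)), Mul(I, Pow(10, Rational(1, 2))))), Rational(1, 2)), 52)), -1) = Pow(Mul(Rational(1, 2), Rational(1, 52), Add(Pow(Add(502, Mul(2, I, Pow(5, Rational(1, 2)))), Rational(1, 2)), 52)), -1) = Pow(Mul(Rational(1, 2), Rational(1, 52), Add(52, Pow(Add(502, Mul(2, I, Pow(5, Rational(1, 2)))), Rational(1, 2)))), -1) = Pow(Add(Rational(1, 2), Mul(Rational(1, 104), Pow(Add(502, Mul(2, I, Pow(5, Rational(1, 2)))), Rational(1, 2)))), -1)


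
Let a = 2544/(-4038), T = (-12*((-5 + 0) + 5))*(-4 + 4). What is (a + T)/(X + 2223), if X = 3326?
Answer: -424/3734477 ≈ -0.00011354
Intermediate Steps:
T = 0 (T = -12*(-5 + 5)*0 = -12*0*0 = 0*0 = 0)
a = -424/673 (a = 2544*(-1/4038) = -424/673 ≈ -0.63001)
(a + T)/(X + 2223) = (-424/673 + 0)/(3326 + 2223) = -424/673/5549 = -424/673*1/5549 = -424/3734477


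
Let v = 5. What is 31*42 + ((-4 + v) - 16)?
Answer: 1287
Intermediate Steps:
31*42 + ((-4 + v) - 16) = 31*42 + ((-4 + 5) - 16) = 1302 + (1 - 16) = 1302 - 15 = 1287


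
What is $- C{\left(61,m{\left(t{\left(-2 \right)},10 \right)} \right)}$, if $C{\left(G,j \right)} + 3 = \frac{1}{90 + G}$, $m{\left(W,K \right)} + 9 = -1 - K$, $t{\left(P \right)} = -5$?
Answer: $\frac{452}{151} \approx 2.9934$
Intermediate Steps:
$m{\left(W,K \right)} = -10 - K$ ($m{\left(W,K \right)} = -9 - \left(1 + K\right) = -10 - K$)
$C{\left(G,j \right)} = -3 + \frac{1}{90 + G}$
$- C{\left(61,m{\left(t{\left(-2 \right)},10 \right)} \right)} = - \frac{-269 - 183}{90 + 61} = - \frac{-269 - 183}{151} = - \frac{-452}{151} = \left(-1\right) \left(- \frac{452}{151}\right) = \frac{452}{151}$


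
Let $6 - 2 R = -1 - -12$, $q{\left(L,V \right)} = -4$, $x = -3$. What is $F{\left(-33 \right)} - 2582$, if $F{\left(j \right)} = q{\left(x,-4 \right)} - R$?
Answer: $- \frac{5167}{2} \approx -2583.5$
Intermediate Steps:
$R = - \frac{5}{2}$ ($R = 3 - \frac{-1 - -12}{2} = 3 - \frac{-1 + 12}{2} = 3 - \frac{11}{2} = - \frac{5}{2} \approx -2.5$)
$F{\left(j \right)} = - \frac{3}{2}$ ($F{\left(j \right)} = -4 - - \frac{5}{2} = -4 + \frac{5}{2} = - \frac{3}{2}$)
$F{\left(-33 \right)} - 2582 = - \frac{3}{2} - 2582 = - \frac{5167}{2}$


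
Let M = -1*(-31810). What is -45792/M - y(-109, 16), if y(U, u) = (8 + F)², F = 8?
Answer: -4094576/15905 ≈ -257.44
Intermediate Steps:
M = 31810
y(U, u) = 256 (y(U, u) = (8 + 8)² = 16² = 256)
-45792/M - y(-109, 16) = -45792/31810 - 1*256 = -45792*1/31810 - 256 = -22896/15905 - 256 = -4094576/15905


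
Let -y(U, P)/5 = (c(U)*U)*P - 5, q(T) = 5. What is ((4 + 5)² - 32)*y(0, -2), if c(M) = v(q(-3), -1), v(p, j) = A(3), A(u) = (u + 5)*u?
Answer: 1225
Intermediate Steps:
A(u) = u*(5 + u) (A(u) = (5 + u)*u = u*(5 + u))
v(p, j) = 24 (v(p, j) = 3*(5 + 3) = 3*8 = 24)
c(M) = 24
y(U, P) = 25 - 120*P*U (y(U, P) = -5*((24*U)*P - 5) = -5*(24*P*U - 5) = -5*(-5 + 24*P*U) = 25 - 120*P*U)
((4 + 5)² - 32)*y(0, -2) = ((4 + 5)² - 32)*(25 - 120*(-2)*0) = (9² - 32)*(25 + 0) = (81 - 32)*25 = 49*25 = 1225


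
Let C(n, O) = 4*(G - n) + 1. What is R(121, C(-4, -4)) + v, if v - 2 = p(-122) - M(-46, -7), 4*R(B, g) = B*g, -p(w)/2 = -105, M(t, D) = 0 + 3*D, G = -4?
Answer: 1053/4 ≈ 263.25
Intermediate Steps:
M(t, D) = 3*D
p(w) = 210 (p(w) = -2*(-105) = 210)
C(n, O) = -15 - 4*n (C(n, O) = 4*(-4 - n) + 1 = (-16 - 4*n) + 1 = -15 - 4*n)
R(B, g) = B*g/4 (R(B, g) = (B*g)/4 = B*g/4)
v = 233 (v = 2 + (210 - 3*(-7)) = 2 + (210 - 1*(-21)) = 2 + (210 + 21) = 2 + 231 = 233)
R(121, C(-4, -4)) + v = (1/4)*121*(-15 - 4*(-4)) + 233 = (1/4)*121*(-15 + 16) + 233 = (1/4)*121*1 + 233 = 121/4 + 233 = 1053/4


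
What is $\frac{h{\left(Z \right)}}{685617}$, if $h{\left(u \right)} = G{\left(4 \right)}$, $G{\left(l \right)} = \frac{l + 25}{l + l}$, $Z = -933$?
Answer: $\frac{29}{5484936} \approx 5.2872 \cdot 10^{-6}$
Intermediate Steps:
$G{\left(l \right)} = \frac{25 + l}{2 l}$
$h{\left(u \right)} = \frac{29}{8}$ ($h{\left(u \right)} = \frac{25 + 4}{2 \cdot 4} = \frac{1}{2} \cdot \frac{1}{4} \cdot 29 = \frac{29}{8}$)
$\frac{h{\left(Z \right)}}{685617} = \frac{29}{8 \cdot 685617} = \frac{29}{8} \cdot \frac{1}{685617} = \frac{29}{5484936}$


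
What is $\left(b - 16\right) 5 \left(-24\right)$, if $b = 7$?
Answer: $1080$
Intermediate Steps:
$\left(b - 16\right) 5 \left(-24\right) = \left(7 - 16\right) 5 \left(-24\right) = \left(-9\right) 5 \left(-24\right) = \left(-45\right) \left(-24\right) = 1080$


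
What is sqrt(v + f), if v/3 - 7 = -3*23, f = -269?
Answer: I*sqrt(455) ≈ 21.331*I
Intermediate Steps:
v = -186 (v = 21 + 3*(-3*23) = 21 + 3*(-69) = 21 - 207 = -186)
sqrt(v + f) = sqrt(-186 - 269) = sqrt(-455) = I*sqrt(455)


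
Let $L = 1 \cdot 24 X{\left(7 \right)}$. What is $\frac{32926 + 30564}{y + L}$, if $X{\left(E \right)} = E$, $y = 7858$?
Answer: $\frac{31745}{4013} \approx 7.9105$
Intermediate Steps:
$L = 168$ ($L = 1 \cdot 24 \cdot 7 = 24 \cdot 7 = 168$)
$\frac{32926 + 30564}{y + L} = \frac{32926 + 30564}{7858 + 168} = \frac{63490}{8026} = 63490 \cdot \frac{1}{8026} = \frac{31745}{4013}$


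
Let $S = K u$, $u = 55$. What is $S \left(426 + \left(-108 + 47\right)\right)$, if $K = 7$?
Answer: $140525$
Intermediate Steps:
$S = 385$ ($S = 7 \cdot 55 = 385$)
$S \left(426 + \left(-108 + 47\right)\right) = 385 \left(426 + \left(-108 + 47\right)\right) = 385 \left(426 - 61\right) = 385 \cdot 365 = 140525$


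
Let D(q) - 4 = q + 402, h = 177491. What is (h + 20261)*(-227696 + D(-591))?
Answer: -45063923512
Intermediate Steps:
D(q) = 406 + q (D(q) = 4 + (q + 402) = 4 + (402 + q) = 406 + q)
(h + 20261)*(-227696 + D(-591)) = (177491 + 20261)*(-227696 + (406 - 591)) = 197752*(-227696 - 185) = 197752*(-227881) = -45063923512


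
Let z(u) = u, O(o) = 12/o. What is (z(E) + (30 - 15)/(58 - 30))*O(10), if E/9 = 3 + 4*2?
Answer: 8361/70 ≈ 119.44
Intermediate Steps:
E = 99 (E = 9*(3 + 4*2) = 9*(3 + 8) = 9*11 = 99)
(z(E) + (30 - 15)/(58 - 30))*O(10) = (99 + (30 - 15)/(58 - 30))*(12/10) = (99 + 15/28)*(12*(1/10)) = (99 + 15*(1/28))*(6/5) = (99 + 15/28)*(6/5) = (2787/28)*(6/5) = 8361/70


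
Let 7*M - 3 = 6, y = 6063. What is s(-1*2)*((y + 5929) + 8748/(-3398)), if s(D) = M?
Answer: 183330306/11893 ≈ 15415.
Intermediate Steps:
M = 9/7 (M = 3/7 + (⅐)*6 = 3/7 + 6/7 = 9/7 ≈ 1.2857)
s(D) = 9/7
s(-1*2)*((y + 5929) + 8748/(-3398)) = 9*((6063 + 5929) + 8748/(-3398))/7 = 9*(11992 + 8748*(-1/3398))/7 = 9*(11992 - 4374/1699)/7 = (9/7)*(20370034/1699) = 183330306/11893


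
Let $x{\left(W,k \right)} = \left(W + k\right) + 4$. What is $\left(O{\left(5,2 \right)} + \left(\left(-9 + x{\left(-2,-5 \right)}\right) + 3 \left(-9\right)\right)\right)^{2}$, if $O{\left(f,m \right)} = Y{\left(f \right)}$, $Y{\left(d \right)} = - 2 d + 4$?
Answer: $2025$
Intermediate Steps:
$x{\left(W,k \right)} = 4 + W + k$
$Y{\left(d \right)} = 4 - 2 d$
$O{\left(f,m \right)} = 4 - 2 f$
$\left(O{\left(5,2 \right)} + \left(\left(-9 + x{\left(-2,-5 \right)}\right) + 3 \left(-9\right)\right)\right)^{2} = \left(\left(4 - 10\right) + \left(\left(-9 - 3\right) + 3 \left(-9\right)\right)\right)^{2} = \left(\left(4 - 10\right) - 39\right)^{2} = \left(-6 - 39\right)^{2} = \left(-45\right)^{2} = 2025$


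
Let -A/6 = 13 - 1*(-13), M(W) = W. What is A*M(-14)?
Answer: 2184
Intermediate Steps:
A = -156 (A = -6*(13 - 1*(-13)) = -6*(13 + 13) = -6*26 = -156)
A*M(-14) = -156*(-14) = 2184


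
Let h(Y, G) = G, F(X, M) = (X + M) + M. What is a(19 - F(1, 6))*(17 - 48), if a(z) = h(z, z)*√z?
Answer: -186*√6 ≈ -455.60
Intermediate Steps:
F(X, M) = X + 2*M (F(X, M) = (M + X) + M = X + 2*M)
a(z) = z^(3/2) (a(z) = z*√z = z^(3/2))
a(19 - F(1, 6))*(17 - 48) = (19 - (1 + 2*6))^(3/2)*(17 - 48) = (19 - (1 + 12))^(3/2)*(-31) = (19 - 1*13)^(3/2)*(-31) = (19 - 13)^(3/2)*(-31) = 6^(3/2)*(-31) = (6*√6)*(-31) = -186*√6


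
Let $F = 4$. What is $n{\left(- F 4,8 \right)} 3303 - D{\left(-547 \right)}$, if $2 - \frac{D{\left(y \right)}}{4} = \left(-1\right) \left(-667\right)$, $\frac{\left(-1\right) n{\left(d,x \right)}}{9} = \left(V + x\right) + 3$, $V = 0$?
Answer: $-324337$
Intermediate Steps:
$n{\left(d,x \right)} = -27 - 9 x$ ($n{\left(d,x \right)} = - 9 \left(\left(0 + x\right) + 3\right) = - 9 \left(x + 3\right) = - 9 \left(3 + x\right) = -27 - 9 x$)
$D{\left(y \right)} = -2660$ ($D{\left(y \right)} = 8 - 4 \left(\left(-1\right) \left(-667\right)\right) = 8 - 2668 = -2660$)
$n{\left(- F 4,8 \right)} 3303 - D{\left(-547 \right)} = \left(-27 - 72\right) 3303 - -2660 = \left(-27 - 72\right) 3303 + 2660 = \left(-99\right) 3303 + 2660 = -326997 + 2660 = -324337$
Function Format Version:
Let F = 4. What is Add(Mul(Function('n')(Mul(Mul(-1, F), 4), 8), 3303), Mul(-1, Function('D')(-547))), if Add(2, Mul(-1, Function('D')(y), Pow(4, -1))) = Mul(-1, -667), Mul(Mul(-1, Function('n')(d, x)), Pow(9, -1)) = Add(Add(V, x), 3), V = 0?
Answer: -324337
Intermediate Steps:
Function('n')(d, x) = Add(-27, Mul(-9, x)) (Function('n')(d, x) = Mul(-9, Add(Add(0, x), 3)) = Mul(-9, Add(x, 3)) = Mul(-9, Add(3, x)) = Add(-27, Mul(-9, x)))
Function('D')(y) = -2660 (Function('D')(y) = Add(8, Mul(-4, Mul(-1, -667))) = Add(8, Mul(-4, 667)) = Add(8, -2668) = -2660)
Add(Mul(Function('n')(Mul(Mul(-1, F), 4), 8), 3303), Mul(-1, Function('D')(-547))) = Add(Mul(Add(-27, Mul(-9, 8)), 3303), Mul(-1, -2660)) = Add(Mul(Add(-27, -72), 3303), 2660) = Add(Mul(-99, 3303), 2660) = Add(-326997, 2660) = -324337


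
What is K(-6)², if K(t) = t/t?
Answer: 1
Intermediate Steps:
K(t) = 1
K(-6)² = 1² = 1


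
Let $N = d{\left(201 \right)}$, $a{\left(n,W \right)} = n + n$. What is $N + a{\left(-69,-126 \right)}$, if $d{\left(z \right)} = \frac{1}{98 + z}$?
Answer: $- \frac{41261}{299} \approx -138.0$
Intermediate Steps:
$a{\left(n,W \right)} = 2 n$
$N = \frac{1}{299}$ ($N = \frac{1}{98 + 201} = \frac{1}{299} \approx 0.0033445$)
$N + a{\left(-69,-126 \right)} = \frac{1}{299} + 2 \left(-69\right) = \frac{1}{299} - 138 = - \frac{41261}{299}$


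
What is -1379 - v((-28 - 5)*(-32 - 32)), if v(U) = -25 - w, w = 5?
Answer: -1349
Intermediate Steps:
v(U) = -30 (v(U) = -25 - 1*5 = -25 - 5 = -30)
-1379 - v((-28 - 5)*(-32 - 32)) = -1379 - 1*(-30) = -1379 + 30 = -1349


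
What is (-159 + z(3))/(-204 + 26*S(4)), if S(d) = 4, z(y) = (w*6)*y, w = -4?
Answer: 231/100 ≈ 2.3100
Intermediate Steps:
z(y) = -24*y (z(y) = (-4*6)*y = -24*y)
(-159 + z(3))/(-204 + 26*S(4)) = (-159 - 24*3)/(-204 + 26*4) = (-159 - 72)/(-204 + 104) = -231/(-100) = -231*(-1/100) = 231/100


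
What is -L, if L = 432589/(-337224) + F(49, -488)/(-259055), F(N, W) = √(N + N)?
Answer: 432589/337224 + 7*√2/259055 ≈ 1.2828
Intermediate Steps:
F(N, W) = √2*√N (F(N, W) = √(2*N) = √2*√N)
L = -432589/337224 - 7*√2/259055 (L = 432589/(-337224) + (√2*√49)/(-259055) = 432589*(-1/337224) + (√2*7)*(-1/259055) = -432589/337224 + (7*√2)*(-1/259055) = -432589/337224 - 7*√2/259055 ≈ -1.2828)
-L = -(-432589/337224 - 7*√2/259055) = 432589/337224 + 7*√2/259055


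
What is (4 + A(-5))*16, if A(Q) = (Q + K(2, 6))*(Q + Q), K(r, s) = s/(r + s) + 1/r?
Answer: 664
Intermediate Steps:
K(r, s) = 1/r + s/(r + s) (K(r, s) = s/(r + s) + 1/r = 1/r + s/(r + s))
A(Q) = 2*Q*(5/4 + Q) (A(Q) = (Q + (2 + 6 + 2*6)/(2*(2 + 6)))*(Q + Q) = (Q + (1/2)*(2 + 6 + 12)/8)*(2*Q) = (Q + (1/2)*(1/8)*20)*(2*Q) = (Q + 5/4)*(2*Q) = (5/4 + Q)*(2*Q) = 2*Q*(5/4 + Q))
(4 + A(-5))*16 = (4 + (1/2)*(-5)*(5 + 4*(-5)))*16 = (4 + (1/2)*(-5)*(5 - 20))*16 = (4 + (1/2)*(-5)*(-15))*16 = (4 + 75/2)*16 = (83/2)*16 = 664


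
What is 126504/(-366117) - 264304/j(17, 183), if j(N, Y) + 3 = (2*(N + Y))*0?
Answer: 32255269352/366117 ≈ 88101.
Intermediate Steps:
j(N, Y) = -3 (j(N, Y) = -3 + (2*(N + Y))*0 = -3 + (2*N + 2*Y)*0 = -3 + 0 = -3)
126504/(-366117) - 264304/j(17, 183) = 126504/(-366117) - 264304/(-3) = 126504*(-1/366117) - 264304*(-1/3) = -42168/122039 + 264304/3 = 32255269352/366117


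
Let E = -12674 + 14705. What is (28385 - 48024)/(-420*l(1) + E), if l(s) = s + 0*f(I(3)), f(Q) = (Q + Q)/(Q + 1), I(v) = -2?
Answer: -19639/1611 ≈ -12.191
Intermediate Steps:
E = 2031
f(Q) = 2*Q/(1 + Q) (f(Q) = (2*Q)/(1 + Q) = 2*Q/(1 + Q))
l(s) = s (l(s) = s + 0*(2*(-2)/(1 - 2)) = s + 0*(2*(-2)/(-1)) = s + 0*(2*(-2)*(-1)) = s + 0*4 = s + 0 = s)
(28385 - 48024)/(-420*l(1) + E) = (28385 - 48024)/(-420*1 + 2031) = -19639/(-420 + 2031) = -19639/1611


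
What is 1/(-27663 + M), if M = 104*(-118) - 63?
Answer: -1/39998 ≈ -2.5001e-5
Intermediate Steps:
M = -12335 (M = -12272 - 63 = -12335)
1/(-27663 + M) = 1/(-27663 - 12335) = 1/(-39998) = -1/39998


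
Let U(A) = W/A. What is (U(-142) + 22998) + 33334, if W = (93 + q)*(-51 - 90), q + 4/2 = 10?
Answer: 8013385/142 ≈ 56432.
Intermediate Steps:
q = 8 (q = -2 + 10 = 8)
W = -14241 (W = (93 + 8)*(-51 - 90) = 101*(-141) = -14241)
U(A) = -14241/A
(U(-142) + 22998) + 33334 = (-14241/(-142) + 22998) + 33334 = (-14241*(-1/142) + 22998) + 33334 = (14241/142 + 22998) + 33334 = 3279957/142 + 33334 = 8013385/142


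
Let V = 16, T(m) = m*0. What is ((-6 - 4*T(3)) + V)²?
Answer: 100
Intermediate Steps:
T(m) = 0
((-6 - 4*T(3)) + V)² = ((-6 - 4*0) + 16)² = ((-6 + 0) + 16)² = (-6 + 16)² = 10² = 100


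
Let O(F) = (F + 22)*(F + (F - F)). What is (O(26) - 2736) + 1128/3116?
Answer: -1158870/779 ≈ -1487.6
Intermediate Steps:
O(F) = F*(22 + F) (O(F) = (22 + F)*(F + 0) = (22 + F)*F = F*(22 + F))
(O(26) - 2736) + 1128/3116 = (26*(22 + 26) - 2736) + 1128/3116 = (26*48 - 2736) + 1128*(1/3116) = (1248 - 2736) + 282/779 = -1488 + 282/779 = -1158870/779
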